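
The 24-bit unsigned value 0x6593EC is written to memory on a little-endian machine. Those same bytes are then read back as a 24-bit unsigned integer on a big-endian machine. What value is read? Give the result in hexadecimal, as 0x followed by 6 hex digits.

0xEC9365

Stored little-endian, the bytes at ascending addresses are EC 93 65.
Read back as big-endian, the last byte is least significant, giving 0xEC9365.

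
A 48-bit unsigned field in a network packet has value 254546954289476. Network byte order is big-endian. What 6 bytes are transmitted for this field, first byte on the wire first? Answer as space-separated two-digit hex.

E7 82 54 CA 01 44

254546954289476 in hexadecimal, padded to 48 bits, is 0xE78254CA0144.
Split into bytes (most-significant first): E7 82 54 CA 01 44.
Big-endian: lowest address holds the most-significant byte.
So the memory order matches the most-significant-first order: E7 82 54 CA 01 44.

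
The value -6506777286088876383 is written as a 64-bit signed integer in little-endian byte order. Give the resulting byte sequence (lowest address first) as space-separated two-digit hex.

A1 9E 17 5E 88 48 B3 A5

Two's complement of -6506777286088876383 in 64 bits: 6506777286088876383 = 0x5A4CB777A1E8615F; invert → 0xA5B348885E179EA0; add 1 → 0xA5B348885E179EA1.
Split into bytes (most-significant first): A5 B3 48 88 5E 17 9E A1.
Little-endian stores the least-significant byte at the lowest address.
So at ascending addresses the bytes are A1 9E 17 5E 88 48 B3 A5.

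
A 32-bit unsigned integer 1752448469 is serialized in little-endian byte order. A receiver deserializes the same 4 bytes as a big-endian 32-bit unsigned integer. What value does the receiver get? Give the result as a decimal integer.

1752448469 in 32-bit hexadecimal is 0x68743DD5.
Stored little-endian, the bytes at ascending addresses are D5 3D 74 68.
Read back as big-endian, the last byte is least significant, giving 0xD53D7468.
0xD53D7468 = 3577574504.

3577574504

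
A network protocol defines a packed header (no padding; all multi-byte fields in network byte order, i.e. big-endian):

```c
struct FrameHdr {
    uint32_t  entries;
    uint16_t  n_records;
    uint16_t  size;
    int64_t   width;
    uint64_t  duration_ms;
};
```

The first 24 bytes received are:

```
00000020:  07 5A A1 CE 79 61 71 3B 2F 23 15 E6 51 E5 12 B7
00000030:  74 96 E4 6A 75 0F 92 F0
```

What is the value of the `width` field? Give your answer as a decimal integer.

`width` follows `entries` (4 B), `n_records` (2 B), `size` (2 B), so it starts at offset 4 + 2 + 2 = 8 and occupies 8 bytes.
Bytes at offsets 8..15: 2F 23 15 E6 51 E5 12 B7.
In big-endian order the high byte comes first in memory.
The bytes are already most-significant first: 0x2F2315E651E512B7.
0x2F2315E651E512B7 = 3396582622928114359.

3396582622928114359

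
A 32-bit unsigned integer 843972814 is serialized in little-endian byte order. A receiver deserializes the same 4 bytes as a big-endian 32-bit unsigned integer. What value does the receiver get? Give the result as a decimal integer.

3456126514

843972814 in 32-bit hexadecimal is 0x324E00CE.
Stored little-endian, the bytes at ascending addresses are CE 00 4E 32.
Read back as big-endian, the last byte is least significant, giving 0xCE004E32.
0xCE004E32 = 3456126514.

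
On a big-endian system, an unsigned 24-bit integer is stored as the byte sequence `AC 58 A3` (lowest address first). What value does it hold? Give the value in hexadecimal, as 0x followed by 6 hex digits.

In big-endian order the high byte comes first in memory.
The bytes are already most-significant first: 0xAC58A3.

0xAC58A3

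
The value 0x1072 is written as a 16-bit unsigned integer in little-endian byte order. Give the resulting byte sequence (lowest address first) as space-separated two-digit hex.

Split into bytes (most-significant first): 10 72.
Little-endian stores the least-significant byte at the lowest address.
So at ascending addresses the bytes are 72 10.

72 10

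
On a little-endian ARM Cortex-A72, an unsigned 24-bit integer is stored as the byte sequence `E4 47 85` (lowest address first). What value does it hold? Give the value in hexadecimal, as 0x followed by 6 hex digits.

In little-endian order the low byte comes first in memory.
Reassemble most-significant byte first: 85 47 E4 → 0x8547E4.

0x8547E4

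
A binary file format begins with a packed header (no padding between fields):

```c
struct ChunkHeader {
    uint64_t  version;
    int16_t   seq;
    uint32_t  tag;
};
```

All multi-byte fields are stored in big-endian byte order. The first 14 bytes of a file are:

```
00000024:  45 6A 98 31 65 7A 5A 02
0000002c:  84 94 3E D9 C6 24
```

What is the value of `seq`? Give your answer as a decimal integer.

-31596

`seq` follows `version` (8 bytes), so it starts at byte offset 8 and occupies 2 bytes.
Bytes at offsets 8..9: 84 94.
Big-endian: lowest address holds the most-significant byte.
The bytes are already most-significant first: 0x8494.
Top bit is set, so as a signed 16-bit value this is 0x8494 − 2^16 = -31596.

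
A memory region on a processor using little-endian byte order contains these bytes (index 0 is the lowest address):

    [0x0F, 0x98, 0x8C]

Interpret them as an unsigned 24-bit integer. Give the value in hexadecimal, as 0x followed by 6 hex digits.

0x8C980F

Little-endian stores the least-significant byte at the lowest address.
Reassemble most-significant byte first: 8C 98 0F → 0x8C980F.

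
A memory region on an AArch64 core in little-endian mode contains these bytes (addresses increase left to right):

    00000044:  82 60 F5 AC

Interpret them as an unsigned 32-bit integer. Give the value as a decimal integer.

2901762178

Little-endian stores the least-significant byte at the lowest address.
Reassemble most-significant byte first: AC F5 60 82 → 0xACF56082.
0xACF56082 = 2901762178.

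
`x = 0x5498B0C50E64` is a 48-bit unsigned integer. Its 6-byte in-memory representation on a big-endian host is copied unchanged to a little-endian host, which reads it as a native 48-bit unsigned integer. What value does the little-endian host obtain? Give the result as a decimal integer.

110014609004628

Stored big-endian, the bytes at ascending addresses are 54 98 B0 C5 0E 64.
Read back as little-endian, the first byte is least significant, giving 0x640EC5B09854.
0x640EC5B09854 = 110014609004628.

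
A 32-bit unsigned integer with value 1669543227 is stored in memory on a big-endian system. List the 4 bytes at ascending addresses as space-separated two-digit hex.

63 83 35 3B

1669543227 in hexadecimal, padded to 32 bits, is 0x6383353B.
Split into bytes (most-significant first): 63 83 35 3B.
Big-endian: lowest address holds the most-significant byte.
So the memory order matches the most-significant-first order: 63 83 35 3B.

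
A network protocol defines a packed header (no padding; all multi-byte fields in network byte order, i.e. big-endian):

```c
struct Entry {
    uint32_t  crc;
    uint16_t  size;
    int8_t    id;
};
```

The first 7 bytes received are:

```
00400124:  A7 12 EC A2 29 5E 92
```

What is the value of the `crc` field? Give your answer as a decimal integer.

2803035298

`crc` is the first field, at byte offset 0, occupying 4 bytes.
Bytes at offsets 0..3: A7 12 EC A2.
In big-endian order the high byte comes first in memory.
The bytes are already most-significant first: 0xA712ECA2.
0xA712ECA2 = 2803035298.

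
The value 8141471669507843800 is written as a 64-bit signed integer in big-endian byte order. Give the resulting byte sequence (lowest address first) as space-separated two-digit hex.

8141471669507843800 in hexadecimal, padded to 64 bits, is 0x70FC515919EBE6D8.
Split into bytes (most-significant first): 70 FC 51 59 19 EB E6 D8.
In big-endian order the high byte comes first in memory.
So the memory order matches the most-significant-first order: 70 FC 51 59 19 EB E6 D8.

70 FC 51 59 19 EB E6 D8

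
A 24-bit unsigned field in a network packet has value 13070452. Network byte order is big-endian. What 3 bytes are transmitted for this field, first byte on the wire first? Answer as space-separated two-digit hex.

13070452 in hexadecimal, padded to 24 bits, is 0xC77074.
Split into bytes (most-significant first): C7 70 74.
Big-endian: lowest address holds the most-significant byte.
So the memory order matches the most-significant-first order: C7 70 74.

C7 70 74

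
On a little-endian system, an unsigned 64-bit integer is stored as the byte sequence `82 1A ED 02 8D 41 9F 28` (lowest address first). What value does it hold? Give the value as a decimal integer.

In little-endian order the low byte comes first in memory.
Reassemble most-significant byte first: 28 9F 41 8D 02 ED 1A 82 → 0x289F418D02ED1A82.
0x289F418D02ED1A82 = 2927130356709399170.

2927130356709399170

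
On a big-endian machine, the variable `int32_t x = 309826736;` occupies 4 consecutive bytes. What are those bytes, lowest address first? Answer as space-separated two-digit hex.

309826736 in hexadecimal, padded to 32 bits, is 0x127794B0.
Split into bytes (most-significant first): 12 77 94 B0.
In big-endian order the high byte comes first in memory.
So the memory order matches the most-significant-first order: 12 77 94 B0.

12 77 94 B0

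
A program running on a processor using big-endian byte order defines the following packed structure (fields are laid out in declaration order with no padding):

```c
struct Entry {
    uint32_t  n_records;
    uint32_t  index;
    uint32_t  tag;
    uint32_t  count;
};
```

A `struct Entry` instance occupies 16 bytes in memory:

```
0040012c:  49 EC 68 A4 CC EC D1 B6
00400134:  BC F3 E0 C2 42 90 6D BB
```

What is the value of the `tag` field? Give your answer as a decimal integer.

`tag` follows `n_records` (4 B), `index` (4 B), so it starts at offset 4 + 4 = 8 and occupies 4 bytes.
Bytes at offsets 8..11: BC F3 E0 C2.
Big-endian: lowest address holds the most-significant byte.
The bytes are already most-significant first: 0xBCF3E0C2.
0xBCF3E0C2 = 3170099394.

3170099394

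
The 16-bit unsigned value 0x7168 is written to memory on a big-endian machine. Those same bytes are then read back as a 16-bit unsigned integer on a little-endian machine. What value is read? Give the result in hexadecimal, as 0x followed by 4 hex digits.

0x6871

Stored big-endian, the bytes at ascending addresses are 71 68.
Read back as little-endian, the first byte is least significant, giving 0x6871.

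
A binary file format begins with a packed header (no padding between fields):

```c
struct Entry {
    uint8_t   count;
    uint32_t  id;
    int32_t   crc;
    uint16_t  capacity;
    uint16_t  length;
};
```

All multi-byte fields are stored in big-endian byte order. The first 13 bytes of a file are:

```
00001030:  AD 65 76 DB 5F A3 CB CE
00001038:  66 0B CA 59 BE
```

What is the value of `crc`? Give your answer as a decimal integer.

`crc` follows `count` (1 B), `id` (4 B), so it starts at offset 1 + 4 = 5 and occupies 4 bytes.
Bytes at offsets 5..8: A3 CB CE 66.
Big-endian stores the most-significant byte at the lowest address.
The bytes are already most-significant first: 0xA3CBCE66.
Top bit is set, so as a signed 32-bit value this is 0xA3CBCE66 − 2^32 = -1546924442.

-1546924442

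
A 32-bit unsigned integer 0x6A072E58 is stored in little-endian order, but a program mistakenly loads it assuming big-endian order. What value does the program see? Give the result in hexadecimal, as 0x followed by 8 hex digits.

0x582E076A

Stored little-endian, the bytes at ascending addresses are 58 2E 07 6A.
Read back as big-endian, the last byte is least significant, giving 0x582E076A.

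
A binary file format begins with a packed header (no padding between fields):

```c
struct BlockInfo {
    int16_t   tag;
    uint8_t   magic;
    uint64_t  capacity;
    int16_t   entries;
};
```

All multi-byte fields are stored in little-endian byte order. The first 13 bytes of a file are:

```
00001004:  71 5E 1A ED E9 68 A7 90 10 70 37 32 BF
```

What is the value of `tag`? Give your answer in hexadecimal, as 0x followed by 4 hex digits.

`tag` is the first field, at byte offset 0, occupying 2 bytes.
Bytes at offsets 0..1: 71 5E.
Little-endian stores the least-significant byte at the lowest address.
Reassemble most-significant byte first: 5E 71 → 0x5E71.

0x5E71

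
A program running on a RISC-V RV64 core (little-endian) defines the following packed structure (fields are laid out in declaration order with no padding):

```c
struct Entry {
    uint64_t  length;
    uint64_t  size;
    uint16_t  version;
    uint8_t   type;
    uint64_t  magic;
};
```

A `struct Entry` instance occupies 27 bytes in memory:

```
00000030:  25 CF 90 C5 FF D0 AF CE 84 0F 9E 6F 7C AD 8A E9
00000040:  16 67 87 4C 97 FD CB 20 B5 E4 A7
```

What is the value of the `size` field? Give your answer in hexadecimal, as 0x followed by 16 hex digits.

`size` follows `length` (8 bytes), so it starts at byte offset 8 and occupies 8 bytes.
Bytes at offsets 8..15: 84 0F 9E 6F 7C AD 8A E9.
Little-endian stores the least-significant byte at the lowest address.
Reassemble most-significant byte first: E9 8A AD 7C 6F 9E 0F 84 → 0xE98AAD7C6F9E0F84.

0xE98AAD7C6F9E0F84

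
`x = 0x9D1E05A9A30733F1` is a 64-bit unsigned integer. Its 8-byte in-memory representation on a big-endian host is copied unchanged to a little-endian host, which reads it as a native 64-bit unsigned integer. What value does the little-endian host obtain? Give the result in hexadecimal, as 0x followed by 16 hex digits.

0xF13307A3A9051E9D

Stored big-endian, the bytes at ascending addresses are 9D 1E 05 A9 A3 07 33 F1.
Read back as little-endian, the first byte is least significant, giving 0xF13307A3A9051E9D.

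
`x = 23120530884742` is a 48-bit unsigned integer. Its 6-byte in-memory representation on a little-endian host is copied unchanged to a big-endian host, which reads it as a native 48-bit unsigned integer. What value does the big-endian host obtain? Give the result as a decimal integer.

148193671841557

23120530884742 in 48-bit hexadecimal is 0x15072B07C886.
Stored little-endian, the bytes at ascending addresses are 86 C8 07 2B 07 15.
Read back as big-endian, the last byte is least significant, giving 0x86C8072B0715.
0x86C8072B0715 = 148193671841557.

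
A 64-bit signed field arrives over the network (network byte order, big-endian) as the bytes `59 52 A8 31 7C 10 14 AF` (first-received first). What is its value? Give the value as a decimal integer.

6436391747954152623

Big-endian stores the most-significant byte at the lowest address.
The bytes are already most-significant first: 0x5952A8317C1014AF.
0x5952A8317C1014AF = 6436391747954152623.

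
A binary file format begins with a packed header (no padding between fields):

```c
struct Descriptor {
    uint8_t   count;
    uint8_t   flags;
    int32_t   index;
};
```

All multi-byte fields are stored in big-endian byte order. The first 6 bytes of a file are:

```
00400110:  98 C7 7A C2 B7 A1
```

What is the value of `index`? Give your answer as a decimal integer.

`index` follows `count` (1 B), `flags` (1 B), so it starts at offset 1 + 1 = 2 and occupies 4 bytes.
Bytes at offsets 2..5: 7A C2 B7 A1.
Big-endian: lowest address holds the most-significant byte.
The bytes are already most-significant first: 0x7AC2B7A1.
0x7AC2B7A1 = 2059581345.

2059581345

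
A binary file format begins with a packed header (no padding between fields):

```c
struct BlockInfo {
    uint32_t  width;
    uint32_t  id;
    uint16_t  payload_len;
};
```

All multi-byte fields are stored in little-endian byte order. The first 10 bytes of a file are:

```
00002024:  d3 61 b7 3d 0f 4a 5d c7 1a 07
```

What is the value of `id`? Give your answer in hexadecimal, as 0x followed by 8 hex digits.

`id` follows `width` (4 bytes), so it starts at byte offset 4 and occupies 4 bytes.
Bytes at offsets 4..7: 0F 4A 5D C7.
In little-endian order the low byte comes first in memory.
Reassemble most-significant byte first: C7 5D 4A 0F → 0xC75D4A0F.

0xC75D4A0F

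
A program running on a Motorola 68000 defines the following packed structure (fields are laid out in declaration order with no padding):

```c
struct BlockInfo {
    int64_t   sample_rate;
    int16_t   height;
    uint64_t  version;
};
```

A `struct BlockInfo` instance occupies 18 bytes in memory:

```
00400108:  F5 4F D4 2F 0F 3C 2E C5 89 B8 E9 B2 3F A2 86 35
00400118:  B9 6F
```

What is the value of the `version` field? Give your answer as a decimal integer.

16839591923960625519

`version` follows `sample_rate` (8 B), `height` (2 B), so it starts at offset 8 + 2 = 10 and occupies 8 bytes.
Bytes at offsets 10..17: E9 B2 3F A2 86 35 B9 6F.
Big-endian: lowest address holds the most-significant byte.
The bytes are already most-significant first: 0xE9B23FA28635B96F.
0xE9B23FA28635B96F = 16839591923960625519.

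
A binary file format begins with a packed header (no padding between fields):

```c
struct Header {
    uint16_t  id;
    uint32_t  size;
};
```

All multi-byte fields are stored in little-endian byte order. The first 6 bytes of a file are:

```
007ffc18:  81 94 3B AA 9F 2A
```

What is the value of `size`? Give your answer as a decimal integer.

715106875

`size` follows `id` (2 bytes), so it starts at byte offset 2 and occupies 4 bytes.
Bytes at offsets 2..5: 3B AA 9F 2A.
Little-endian: lowest address holds the least-significant byte.
Reassemble most-significant byte first: 2A 9F AA 3B → 0x2A9FAA3B.
0x2A9FAA3B = 715106875.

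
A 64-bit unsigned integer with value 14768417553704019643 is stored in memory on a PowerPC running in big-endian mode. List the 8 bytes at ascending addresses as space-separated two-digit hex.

14768417553704019643 in hexadecimal, padded to 64 bits, is 0xCCF3F584C72BE6BB.
Split into bytes (most-significant first): CC F3 F5 84 C7 2B E6 BB.
Big-endian stores the most-significant byte at the lowest address.
So the memory order matches the most-significant-first order: CC F3 F5 84 C7 2B E6 BB.

CC F3 F5 84 C7 2B E6 BB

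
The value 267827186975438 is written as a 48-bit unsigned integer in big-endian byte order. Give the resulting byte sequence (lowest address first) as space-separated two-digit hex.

267827186975438 in hexadecimal, padded to 48 bits, is 0xF396605742CE.
Split into bytes (most-significant first): F3 96 60 57 42 CE.
In big-endian order the high byte comes first in memory.
So the memory order matches the most-significant-first order: F3 96 60 57 42 CE.

F3 96 60 57 42 CE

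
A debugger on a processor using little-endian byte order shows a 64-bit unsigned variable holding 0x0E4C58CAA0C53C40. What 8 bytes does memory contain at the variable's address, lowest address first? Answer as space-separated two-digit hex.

40 3C C5 A0 CA 58 4C 0E

Split into bytes (most-significant first): 0E 4C 58 CA A0 C5 3C 40.
In little-endian order the low byte comes first in memory.
So at ascending addresses the bytes are 40 3C C5 A0 CA 58 4C 0E.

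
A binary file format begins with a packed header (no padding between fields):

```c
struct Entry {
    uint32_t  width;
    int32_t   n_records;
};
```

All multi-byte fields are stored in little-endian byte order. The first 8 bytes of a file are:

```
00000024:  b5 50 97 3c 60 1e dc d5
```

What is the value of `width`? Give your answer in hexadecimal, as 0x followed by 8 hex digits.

0x3C9750B5

`width` is the first field, at byte offset 0, occupying 4 bytes.
Bytes at offsets 0..3: B5 50 97 3C.
Little-endian stores the least-significant byte at the lowest address.
Reassemble most-significant byte first: 3C 97 50 B5 → 0x3C9750B5.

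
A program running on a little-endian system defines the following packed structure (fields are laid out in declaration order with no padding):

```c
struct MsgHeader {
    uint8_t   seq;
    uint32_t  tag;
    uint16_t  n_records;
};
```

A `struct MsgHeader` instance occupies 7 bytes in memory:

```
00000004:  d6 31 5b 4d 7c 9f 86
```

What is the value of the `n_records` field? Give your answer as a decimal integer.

`n_records` follows `seq` (1 B), `tag` (4 B), so it starts at offset 1 + 4 = 5 and occupies 2 bytes.
Bytes at offsets 5..6: 9F 86.
Little-endian stores the least-significant byte at the lowest address.
Reassemble most-significant byte first: 86 9F → 0x869F.
0x869F = 34463.

34463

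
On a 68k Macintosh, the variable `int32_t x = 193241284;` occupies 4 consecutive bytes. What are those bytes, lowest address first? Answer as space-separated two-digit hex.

0B 84 A0 C4

193241284 in hexadecimal, padded to 32 bits, is 0x0B84A0C4.
Split into bytes (most-significant first): 0B 84 A0 C4.
Big-endian stores the most-significant byte at the lowest address.
So the memory order matches the most-significant-first order: 0B 84 A0 C4.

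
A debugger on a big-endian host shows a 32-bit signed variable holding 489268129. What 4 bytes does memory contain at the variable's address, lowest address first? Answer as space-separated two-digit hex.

1D 29 A3 A1

489268129 in hexadecimal, padded to 32 bits, is 0x1D29A3A1.
Split into bytes (most-significant first): 1D 29 A3 A1.
In big-endian order the high byte comes first in memory.
So the memory order matches the most-significant-first order: 1D 29 A3 A1.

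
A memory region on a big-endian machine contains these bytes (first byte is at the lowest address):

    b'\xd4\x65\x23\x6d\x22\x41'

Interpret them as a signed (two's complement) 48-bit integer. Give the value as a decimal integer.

-47944125570495

Big-endian stores the most-significant byte at the lowest address.
The bytes are already most-significant first: 0xD465236D2241.
Top bit is set, so as a signed 48-bit value this is 0xD465236D2241 − 2^48 = -47944125570495.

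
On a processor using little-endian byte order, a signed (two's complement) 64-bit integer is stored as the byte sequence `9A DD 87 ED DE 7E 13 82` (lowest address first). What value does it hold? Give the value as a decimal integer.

-9073769328288473702

Little-endian stores the least-significant byte at the lowest address.
Reassemble most-significant byte first: 82 13 7E DE ED 87 DD 9A → 0x82137EDEED87DD9A.
Top bit is set, so as a signed 64-bit value this is 0x82137EDEED87DD9A − 2^64 = -9073769328288473702.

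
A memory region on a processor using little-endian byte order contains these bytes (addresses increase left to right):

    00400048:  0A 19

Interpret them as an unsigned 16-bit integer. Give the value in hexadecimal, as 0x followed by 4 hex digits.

0x190A

In little-endian order the low byte comes first in memory.
Reassemble most-significant byte first: 19 0A → 0x190A.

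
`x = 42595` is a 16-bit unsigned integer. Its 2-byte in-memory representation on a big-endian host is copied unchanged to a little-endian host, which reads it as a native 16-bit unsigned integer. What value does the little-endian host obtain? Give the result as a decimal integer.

25510

42595 in 16-bit hexadecimal is 0xA663.
Stored big-endian, the bytes at ascending addresses are A6 63.
Read back as little-endian, the first byte is least significant, giving 0x63A6.
0x63A6 = 25510.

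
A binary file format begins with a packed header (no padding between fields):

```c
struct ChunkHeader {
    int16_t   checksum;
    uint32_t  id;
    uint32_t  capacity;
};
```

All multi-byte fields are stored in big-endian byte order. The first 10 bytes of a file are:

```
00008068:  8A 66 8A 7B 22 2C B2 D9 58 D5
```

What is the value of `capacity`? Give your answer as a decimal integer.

3000588501

`capacity` follows `checksum` (2 B), `id` (4 B), so it starts at offset 2 + 4 = 6 and occupies 4 bytes.
Bytes at offsets 6..9: B2 D9 58 D5.
Big-endian stores the most-significant byte at the lowest address.
The bytes are already most-significant first: 0xB2D958D5.
0xB2D958D5 = 3000588501.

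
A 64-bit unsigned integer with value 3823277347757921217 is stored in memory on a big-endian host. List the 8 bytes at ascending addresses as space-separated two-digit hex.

35 0F 02 7D BE E8 93 C1

3823277347757921217 in hexadecimal, padded to 64 bits, is 0x350F027DBEE893C1.
Split into bytes (most-significant first): 35 0F 02 7D BE E8 93 C1.
Big-endian: lowest address holds the most-significant byte.
So the memory order matches the most-significant-first order: 35 0F 02 7D BE E8 93 C1.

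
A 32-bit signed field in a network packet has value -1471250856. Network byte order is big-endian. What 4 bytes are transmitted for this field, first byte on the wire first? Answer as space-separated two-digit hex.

A8 4E 7E 58

Two's complement of -1471250856 in 32 bits: 1471250856 = 0x57B181A8; invert → 0xA84E7E57; add 1 → 0xA84E7E58.
Split into bytes (most-significant first): A8 4E 7E 58.
In big-endian order the high byte comes first in memory.
So the memory order matches the most-significant-first order: A8 4E 7E 58.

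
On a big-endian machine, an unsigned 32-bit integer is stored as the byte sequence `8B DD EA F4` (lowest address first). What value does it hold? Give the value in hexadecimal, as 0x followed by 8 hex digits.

0x8BDDEAF4

In big-endian order the high byte comes first in memory.
The bytes are already most-significant first: 0x8BDDEAF4.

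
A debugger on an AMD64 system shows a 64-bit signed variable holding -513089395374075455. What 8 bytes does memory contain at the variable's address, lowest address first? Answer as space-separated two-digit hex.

Two's complement of -513089395374075455 in 64 bits: 513089395374075455 = 0x071EDC162D4AAE3F; invert → 0xF8E123E9D2B551C0; add 1 → 0xF8E123E9D2B551C1.
Split into bytes (most-significant first): F8 E1 23 E9 D2 B5 51 C1.
Little-endian: lowest address holds the least-significant byte.
So at ascending addresses the bytes are C1 51 B5 D2 E9 23 E1 F8.

C1 51 B5 D2 E9 23 E1 F8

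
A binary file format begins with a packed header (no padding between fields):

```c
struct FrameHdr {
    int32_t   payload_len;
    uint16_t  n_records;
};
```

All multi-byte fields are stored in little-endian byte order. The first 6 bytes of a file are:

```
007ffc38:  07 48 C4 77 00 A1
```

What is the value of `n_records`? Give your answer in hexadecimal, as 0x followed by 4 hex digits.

`n_records` follows `payload_len` (4 bytes), so it starts at byte offset 4 and occupies 2 bytes.
Bytes at offsets 4..5: 00 A1.
Little-endian: lowest address holds the least-significant byte.
Reassemble most-significant byte first: A1 00 → 0xA100.

0xA100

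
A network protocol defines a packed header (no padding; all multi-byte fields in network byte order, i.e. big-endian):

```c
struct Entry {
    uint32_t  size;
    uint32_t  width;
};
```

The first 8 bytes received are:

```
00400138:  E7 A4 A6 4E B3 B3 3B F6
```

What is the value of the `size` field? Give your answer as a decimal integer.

`size` is the first field, at byte offset 0, occupying 4 bytes.
Bytes at offsets 0..3: E7 A4 A6 4E.
Big-endian: lowest address holds the most-significant byte.
The bytes are already most-significant first: 0xE7A4A64E.
0xE7A4A64E = 3886327374.

3886327374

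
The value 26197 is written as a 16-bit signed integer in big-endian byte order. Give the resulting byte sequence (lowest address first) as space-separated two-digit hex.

26197 in hexadecimal, padded to 16 bits, is 0x6655.
Split into bytes (most-significant first): 66 55.
In big-endian order the high byte comes first in memory.
So the memory order matches the most-significant-first order: 66 55.

66 55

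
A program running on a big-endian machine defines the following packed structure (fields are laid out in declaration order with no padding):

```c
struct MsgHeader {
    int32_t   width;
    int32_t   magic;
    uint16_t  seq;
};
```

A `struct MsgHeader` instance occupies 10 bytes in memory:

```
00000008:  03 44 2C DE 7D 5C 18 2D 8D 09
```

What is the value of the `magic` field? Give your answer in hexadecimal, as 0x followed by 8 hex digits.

0x7D5C182D

`magic` follows `width` (4 bytes), so it starts at byte offset 4 and occupies 4 bytes.
Bytes at offsets 4..7: 7D 5C 18 2D.
In big-endian order the high byte comes first in memory.
The bytes are already most-significant first: 0x7D5C182D.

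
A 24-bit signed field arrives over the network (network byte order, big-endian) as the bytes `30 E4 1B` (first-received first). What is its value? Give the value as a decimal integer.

3204123

Big-endian: lowest address holds the most-significant byte.
The bytes are already most-significant first: 0x30E41B.
0x30E41B = 3204123.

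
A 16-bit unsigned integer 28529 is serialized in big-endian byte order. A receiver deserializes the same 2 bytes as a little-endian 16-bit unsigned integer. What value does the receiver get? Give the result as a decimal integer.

28529 in 16-bit hexadecimal is 0x6F71.
Stored big-endian, the bytes at ascending addresses are 6F 71.
Read back as little-endian, the first byte is least significant, giving 0x716F.
0x716F = 29039.

29039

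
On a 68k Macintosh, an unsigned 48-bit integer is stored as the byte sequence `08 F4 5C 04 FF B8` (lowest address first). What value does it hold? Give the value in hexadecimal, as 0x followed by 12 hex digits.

0x08F45C04FFB8

Big-endian stores the most-significant byte at the lowest address.
The bytes are already most-significant first: 0x08F45C04FFB8.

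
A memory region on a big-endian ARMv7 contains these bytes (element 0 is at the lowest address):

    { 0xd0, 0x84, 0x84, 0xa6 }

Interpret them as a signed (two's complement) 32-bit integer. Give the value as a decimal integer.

-796621658

In big-endian order the high byte comes first in memory.
The bytes are already most-significant first: 0xD08484A6.
Top bit is set, so as a signed 32-bit value this is 0xD08484A6 − 2^32 = -796621658.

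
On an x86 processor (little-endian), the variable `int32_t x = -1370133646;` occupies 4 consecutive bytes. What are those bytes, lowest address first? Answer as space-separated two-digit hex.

Two's complement of -1370133646 in 32 bits: 1370133646 = 0x51AA948E; invert → 0xAE556B71; add 1 → 0xAE556B72.
Split into bytes (most-significant first): AE 55 6B 72.
Little-endian stores the least-significant byte at the lowest address.
So at ascending addresses the bytes are 72 6B 55 AE.

72 6B 55 AE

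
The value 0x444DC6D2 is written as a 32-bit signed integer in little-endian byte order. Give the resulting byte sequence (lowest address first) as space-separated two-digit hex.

Split into bytes (most-significant first): 44 4D C6 D2.
In little-endian order the low byte comes first in memory.
So at ascending addresses the bytes are D2 C6 4D 44.

D2 C6 4D 44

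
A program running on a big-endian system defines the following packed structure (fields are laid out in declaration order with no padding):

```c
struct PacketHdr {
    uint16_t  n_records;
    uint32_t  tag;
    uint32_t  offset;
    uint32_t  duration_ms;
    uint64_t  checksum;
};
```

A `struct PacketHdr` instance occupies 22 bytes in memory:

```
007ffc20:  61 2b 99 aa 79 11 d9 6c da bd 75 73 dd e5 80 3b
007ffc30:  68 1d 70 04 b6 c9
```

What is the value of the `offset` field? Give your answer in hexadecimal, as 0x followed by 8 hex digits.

0xD96CDABD

`offset` follows `n_records` (2 B), `tag` (4 B), so it starts at offset 2 + 4 = 6 and occupies 4 bytes.
Bytes at offsets 6..9: D9 6C DA BD.
Big-endian: lowest address holds the most-significant byte.
The bytes are already most-significant first: 0xD96CDABD.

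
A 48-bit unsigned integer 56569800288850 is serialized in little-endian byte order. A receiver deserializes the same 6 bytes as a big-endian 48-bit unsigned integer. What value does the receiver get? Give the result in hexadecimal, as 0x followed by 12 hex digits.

56569800288850 in 48-bit hexadecimal is 0x33732ED9EA52.
Stored little-endian, the bytes at ascending addresses are 52 EA D9 2E 73 33.
Read back as big-endian, the last byte is least significant, giving 0x52EAD92E7333.

0x52EAD92E7333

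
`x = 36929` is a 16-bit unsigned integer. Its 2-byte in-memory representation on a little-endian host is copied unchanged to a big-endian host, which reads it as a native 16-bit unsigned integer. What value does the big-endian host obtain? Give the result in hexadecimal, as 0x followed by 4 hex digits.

0x4190

36929 in 16-bit hexadecimal is 0x9041.
Stored little-endian, the bytes at ascending addresses are 41 90.
Read back as big-endian, the last byte is least significant, giving 0x4190.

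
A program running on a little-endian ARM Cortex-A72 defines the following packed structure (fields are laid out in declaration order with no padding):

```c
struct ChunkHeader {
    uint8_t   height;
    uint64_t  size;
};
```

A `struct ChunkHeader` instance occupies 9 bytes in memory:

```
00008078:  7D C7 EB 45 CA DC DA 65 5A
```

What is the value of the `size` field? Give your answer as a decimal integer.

6513853077882530759

`size` follows `height` (1 byte), so it starts at byte offset 1 and occupies 8 bytes.
Bytes at offsets 1..8: C7 EB 45 CA DC DA 65 5A.
Little-endian: lowest address holds the least-significant byte.
Reassemble most-significant byte first: 5A 65 DA DC CA 45 EB C7 → 0x5A65DADCCA45EBC7.
0x5A65DADCCA45EBC7 = 6513853077882530759.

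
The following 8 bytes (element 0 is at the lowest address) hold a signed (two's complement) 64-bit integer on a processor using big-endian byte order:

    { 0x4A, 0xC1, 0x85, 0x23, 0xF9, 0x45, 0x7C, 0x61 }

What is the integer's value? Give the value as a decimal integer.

Big-endian stores the most-significant byte at the lowest address.
The bytes are already most-significant first: 0x4AC18523F9457C61.
0x4AC18523F9457C61 = 5386733018864254049.

5386733018864254049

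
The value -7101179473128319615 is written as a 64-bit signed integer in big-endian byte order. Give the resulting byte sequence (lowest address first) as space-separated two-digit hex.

Two's complement of -7101179473128319615 in 64 bits: 7101179473128319615 = 0x628C751B6E1BEA7F; invert → 0x9D738AE491E41580; add 1 → 0x9D738AE491E41581.
Split into bytes (most-significant first): 9D 73 8A E4 91 E4 15 81.
In big-endian order the high byte comes first in memory.
So the memory order matches the most-significant-first order: 9D 73 8A E4 91 E4 15 81.

9D 73 8A E4 91 E4 15 81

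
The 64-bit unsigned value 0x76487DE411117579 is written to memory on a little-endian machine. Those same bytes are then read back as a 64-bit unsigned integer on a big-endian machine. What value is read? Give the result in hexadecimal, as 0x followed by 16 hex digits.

0x79751111E47D4876

Stored little-endian, the bytes at ascending addresses are 79 75 11 11 E4 7D 48 76.
Read back as big-endian, the last byte is least significant, giving 0x79751111E47D4876.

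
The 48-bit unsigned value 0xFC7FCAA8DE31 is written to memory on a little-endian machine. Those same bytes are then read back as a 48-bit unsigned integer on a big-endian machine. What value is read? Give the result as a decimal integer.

54832384344060

Stored little-endian, the bytes at ascending addresses are 31 DE A8 CA 7F FC.
Read back as big-endian, the last byte is least significant, giving 0x31DEA8CA7FFC.
0x31DEA8CA7FFC = 54832384344060.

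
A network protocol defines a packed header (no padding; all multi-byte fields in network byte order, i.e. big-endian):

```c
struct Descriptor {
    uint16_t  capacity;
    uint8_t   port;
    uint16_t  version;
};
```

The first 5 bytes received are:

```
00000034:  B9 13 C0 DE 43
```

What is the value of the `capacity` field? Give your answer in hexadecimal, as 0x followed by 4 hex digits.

`capacity` is the first field, at byte offset 0, occupying 2 bytes.
Bytes at offsets 0..1: B9 13.
Big-endian stores the most-significant byte at the lowest address.
The bytes are already most-significant first: 0xB913.

0xB913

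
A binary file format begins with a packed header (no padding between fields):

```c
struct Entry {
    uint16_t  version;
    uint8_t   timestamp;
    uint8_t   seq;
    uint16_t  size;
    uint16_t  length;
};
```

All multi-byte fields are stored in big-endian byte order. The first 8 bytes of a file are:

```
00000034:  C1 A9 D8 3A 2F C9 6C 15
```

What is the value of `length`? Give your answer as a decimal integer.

`length` follows `version` (2 B), `timestamp` (1 B), `seq` (1 B), `size` (2 B), so it starts at offset 2 + 1 + 1 + 2 = 6 and occupies 2 bytes.
Bytes at offsets 6..7: 6C 15.
Big-endian stores the most-significant byte at the lowest address.
The bytes are already most-significant first: 0x6C15.
0x6C15 = 27669.

27669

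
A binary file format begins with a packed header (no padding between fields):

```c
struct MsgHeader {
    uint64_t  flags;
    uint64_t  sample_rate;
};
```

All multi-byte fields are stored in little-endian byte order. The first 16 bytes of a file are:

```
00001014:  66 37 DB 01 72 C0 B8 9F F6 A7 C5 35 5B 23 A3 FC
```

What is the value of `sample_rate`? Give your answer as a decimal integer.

18204432993412818934

`sample_rate` follows `flags` (8 bytes), so it starts at byte offset 8 and occupies 8 bytes.
Bytes at offsets 8..15: F6 A7 C5 35 5B 23 A3 FC.
Little-endian stores the least-significant byte at the lowest address.
Reassemble most-significant byte first: FC A3 23 5B 35 C5 A7 F6 → 0xFCA3235B35C5A7F6.
0xFCA3235B35C5A7F6 = 18204432993412818934.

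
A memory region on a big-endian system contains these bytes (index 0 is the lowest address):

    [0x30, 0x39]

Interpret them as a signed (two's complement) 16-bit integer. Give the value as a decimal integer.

Big-endian stores the most-significant byte at the lowest address.
The bytes are already most-significant first: 0x3039.
0x3039 = 12345.

12345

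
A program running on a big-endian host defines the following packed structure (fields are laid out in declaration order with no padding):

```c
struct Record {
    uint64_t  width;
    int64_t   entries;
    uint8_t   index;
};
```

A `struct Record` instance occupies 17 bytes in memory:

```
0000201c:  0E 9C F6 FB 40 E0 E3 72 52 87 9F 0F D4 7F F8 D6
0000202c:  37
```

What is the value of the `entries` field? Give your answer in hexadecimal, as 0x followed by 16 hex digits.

0x52879F0FD47FF8D6

`entries` follows `width` (8 bytes), so it starts at byte offset 8 and occupies 8 bytes.
Bytes at offsets 8..15: 52 87 9F 0F D4 7F F8 D6.
Big-endian: lowest address holds the most-significant byte.
The bytes are already most-significant first: 0x52879F0FD47FF8D6.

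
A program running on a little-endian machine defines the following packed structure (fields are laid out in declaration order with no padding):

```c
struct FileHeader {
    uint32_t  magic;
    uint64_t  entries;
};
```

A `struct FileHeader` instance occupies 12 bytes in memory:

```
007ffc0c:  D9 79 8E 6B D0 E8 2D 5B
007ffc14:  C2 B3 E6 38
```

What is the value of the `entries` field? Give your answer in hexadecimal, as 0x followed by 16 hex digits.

`entries` follows `magic` (4 bytes), so it starts at byte offset 4 and occupies 8 bytes.
Bytes at offsets 4..11: D0 E8 2D 5B C2 B3 E6 38.
In little-endian order the low byte comes first in memory.
Reassemble most-significant byte first: 38 E6 B3 C2 5B 2D E8 D0 → 0x38E6B3C25B2DE8D0.

0x38E6B3C25B2DE8D0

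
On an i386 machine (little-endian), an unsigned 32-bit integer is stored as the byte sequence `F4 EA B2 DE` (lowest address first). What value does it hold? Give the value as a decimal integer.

3736267508

Little-endian: lowest address holds the least-significant byte.
Reassemble most-significant byte first: DE B2 EA F4 → 0xDEB2EAF4.
0xDEB2EAF4 = 3736267508.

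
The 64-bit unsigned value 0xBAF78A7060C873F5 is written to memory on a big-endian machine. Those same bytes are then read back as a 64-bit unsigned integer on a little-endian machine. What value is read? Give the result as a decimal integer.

17686700478144640954

Stored big-endian, the bytes at ascending addresses are BA F7 8A 70 60 C8 73 F5.
Read back as little-endian, the first byte is least significant, giving 0xF573C860708AF7BA.
0xF573C860708AF7BA = 17686700478144640954.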